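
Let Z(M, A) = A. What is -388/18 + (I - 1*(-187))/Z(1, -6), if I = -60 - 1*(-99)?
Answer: -533/9 ≈ -59.222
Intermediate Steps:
I = 39 (I = -60 + 99 = 39)
-388/18 + (I - 1*(-187))/Z(1, -6) = -388/18 + (39 - 1*(-187))/(-6) = -388*1/18 + (39 + 187)*(-⅙) = -194/9 + 226*(-⅙) = -194/9 - 113/3 = -533/9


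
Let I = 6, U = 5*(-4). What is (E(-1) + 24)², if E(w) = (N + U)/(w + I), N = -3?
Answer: 9409/25 ≈ 376.36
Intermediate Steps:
U = -20
E(w) = -23/(6 + w) (E(w) = (-3 - 20)/(w + 6) = -23/(6 + w))
(E(-1) + 24)² = (-23/(6 - 1) + 24)² = (-23/5 + 24)² = (97/5)² = 9409/25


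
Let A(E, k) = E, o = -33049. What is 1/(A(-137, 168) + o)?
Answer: -1/33186 ≈ -3.0133e-5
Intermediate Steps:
1/(A(-137, 168) + o) = 1/(-137 - 33049) = 1/(-33186) = -1/33186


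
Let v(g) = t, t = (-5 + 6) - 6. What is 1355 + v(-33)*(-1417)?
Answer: 8440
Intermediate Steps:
t = -5 (t = 1 - 6 = -5)
v(g) = -5
1355 + v(-33)*(-1417) = 1355 - 5*(-1417) = 1355 + 7085 = 8440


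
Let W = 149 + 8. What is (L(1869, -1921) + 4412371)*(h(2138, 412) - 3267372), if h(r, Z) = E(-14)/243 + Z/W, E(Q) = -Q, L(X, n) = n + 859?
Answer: -549884695553357122/38151 ≈ -1.4413e+13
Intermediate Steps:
L(X, n) = 859 + n
W = 157
h(r, Z) = 14/243 + Z/157 (h(r, Z) = -1*(-14)/243 + Z/157 = 14*(1/243) + Z*(1/157) = 14/243 + Z/157)
(L(1869, -1921) + 4412371)*(h(2138, 412) - 3267372) = ((859 - 1921) + 4412371)*((14/243 + (1/157)*412) - 3267372) = (-1062 + 4412371)*((14/243 + 412/157) - 3267372) = 4411309*(102314/38151 - 3267372) = 4411309*(-124653406858/38151) = -549884695553357122/38151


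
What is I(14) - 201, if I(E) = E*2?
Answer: -173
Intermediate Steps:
I(E) = 2*E
I(14) - 201 = 2*14 - 201 = 28 - 201 = -173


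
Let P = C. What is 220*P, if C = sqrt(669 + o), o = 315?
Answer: 440*sqrt(246) ≈ 6901.1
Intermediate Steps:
C = 2*sqrt(246) (C = sqrt(669 + 315) = sqrt(984) = 2*sqrt(246) ≈ 31.369)
P = 2*sqrt(246) ≈ 31.369
220*P = 220*(2*sqrt(246)) = 440*sqrt(246)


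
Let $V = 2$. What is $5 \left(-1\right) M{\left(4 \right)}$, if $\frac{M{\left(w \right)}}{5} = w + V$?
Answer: $-150$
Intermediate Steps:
$M{\left(w \right)} = 10 + 5 w$ ($M{\left(w \right)} = 5 \left(w + 2\right) = 5 \left(2 + w\right) = 10 + 5 w$)
$5 \left(-1\right) M{\left(4 \right)} = 5 \left(-1\right) \left(10 + 5 \cdot 4\right) = - 5 \left(10 + 20\right) = \left(-5\right) 30 = -150$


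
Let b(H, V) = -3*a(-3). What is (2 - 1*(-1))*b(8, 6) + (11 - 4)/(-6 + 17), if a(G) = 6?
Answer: -587/11 ≈ -53.364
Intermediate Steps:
b(H, V) = -18 (b(H, V) = -3*6 = -18)
(2 - 1*(-1))*b(8, 6) + (11 - 4)/(-6 + 17) = (2 - 1*(-1))*(-18) + (11 - 4)/(-6 + 17) = (2 + 1)*(-18) + 7/11 = 3*(-18) + 7*(1/11) = -54 + 7/11 = -587/11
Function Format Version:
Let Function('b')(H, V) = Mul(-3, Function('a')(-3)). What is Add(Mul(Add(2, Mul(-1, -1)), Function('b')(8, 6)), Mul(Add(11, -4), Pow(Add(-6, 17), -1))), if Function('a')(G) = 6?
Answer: Rational(-587, 11) ≈ -53.364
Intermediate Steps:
Function('b')(H, V) = -18 (Function('b')(H, V) = Mul(-3, 6) = -18)
Add(Mul(Add(2, Mul(-1, -1)), Function('b')(8, 6)), Mul(Add(11, -4), Pow(Add(-6, 17), -1))) = Add(Mul(Add(2, Mul(-1, -1)), -18), Mul(Add(11, -4), Pow(Add(-6, 17), -1))) = Add(Mul(Add(2, 1), -18), Mul(7, Pow(11, -1))) = Add(Mul(3, -18), Mul(7, Rational(1, 11))) = Add(-54, Rational(7, 11)) = Rational(-587, 11)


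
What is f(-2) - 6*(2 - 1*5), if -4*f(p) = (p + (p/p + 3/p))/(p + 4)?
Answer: 293/16 ≈ 18.313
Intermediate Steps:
f(p) = -(1 + p + 3/p)/(4*(4 + p)) (f(p) = -(p + (p/p + 3/p))/(4*(p + 4)) = -(p + (1 + 3/p))/(4*(4 + p)) = -(1 + p + 3/p)/(4*(4 + p)))
f(-2) - 6*(2 - 1*5) = (¼)*(-3 - 1*(-2) - 1*(-2)²)/(-2*(4 - 2)) - 6*(2 - 1*5) = (¼)*(-½)*(-3 + 2 - 1*4)/2 - 6*(2 - 5) = (¼)*(-½)*(½)*(-3 + 2 - 4) - 6*(-3) = (¼)*(-½)*(½)*(-5) + 18 = 5/16 + 18 = 293/16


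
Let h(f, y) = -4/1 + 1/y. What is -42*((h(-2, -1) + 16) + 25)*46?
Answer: -69552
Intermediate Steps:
h(f, y) = -4 + 1/y (h(f, y) = -4*1 + 1/y = -4 + 1/y)
-42*((h(-2, -1) + 16) + 25)*46 = -42*(((-4 + 1/(-1)) + 16) + 25)*46 = -42*(((-4 - 1) + 16) + 25)*46 = -42*((-5 + 16) + 25)*46 = -42*(11 + 25)*46 = -42*36*46 = -1512*46 = -69552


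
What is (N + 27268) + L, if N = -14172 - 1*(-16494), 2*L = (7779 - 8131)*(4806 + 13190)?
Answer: -3137706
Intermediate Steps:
L = -3167296 (L = ((7779 - 8131)*(4806 + 13190))/2 = (-352*17996)/2 = (½)*(-6334592) = -3167296)
N = 2322 (N = -14172 + 16494 = 2322)
(N + 27268) + L = (2322 + 27268) - 3167296 = 29590 - 3167296 = -3137706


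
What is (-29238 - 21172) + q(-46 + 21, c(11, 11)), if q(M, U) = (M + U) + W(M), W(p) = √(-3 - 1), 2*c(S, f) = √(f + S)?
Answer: -50435 + √22/2 + 2*I ≈ -50433.0 + 2.0*I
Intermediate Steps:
c(S, f) = √(S + f)/2 (c(S, f) = √(f + S)/2 = √(S + f)/2)
W(p) = 2*I (W(p) = √(-4) = 2*I)
q(M, U) = M + U + 2*I (q(M, U) = (M + U) + 2*I = M + U + 2*I)
(-29238 - 21172) + q(-46 + 21, c(11, 11)) = (-29238 - 21172) + ((-46 + 21) + √(11 + 11)/2 + 2*I) = -50410 + (-25 + √22/2 + 2*I) = -50435 + √22/2 + 2*I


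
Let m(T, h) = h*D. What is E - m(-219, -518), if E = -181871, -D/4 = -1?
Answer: -179799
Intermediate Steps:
D = 4 (D = -4*(-1) = 4)
m(T, h) = 4*h (m(T, h) = h*4 = 4*h)
E - m(-219, -518) = -181871 - 4*(-518) = -181871 - 1*(-2072) = -181871 + 2072 = -179799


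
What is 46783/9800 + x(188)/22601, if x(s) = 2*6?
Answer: 1057460183/221489800 ≈ 4.7743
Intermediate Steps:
x(s) = 12
46783/9800 + x(188)/22601 = 46783/9800 + 12/22601 = 1057460183/221489800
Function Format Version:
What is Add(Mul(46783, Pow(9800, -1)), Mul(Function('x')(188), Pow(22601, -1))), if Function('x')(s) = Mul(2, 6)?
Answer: Rational(1057460183, 221489800) ≈ 4.7743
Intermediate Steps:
Function('x')(s) = 12
Add(Mul(46783, Pow(9800, -1)), Mul(Function('x')(188), Pow(22601, -1))) = Add(Mul(46783, Pow(9800, -1)), Mul(12, Pow(22601, -1))) = Add(Mul(46783, Rational(1, 9800)), Mul(12, Rational(1, 22601))) = Add(Rational(46783, 9800), Rational(12, 22601)) = Rational(1057460183, 221489800)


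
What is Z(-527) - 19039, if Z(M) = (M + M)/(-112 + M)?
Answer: -12164867/639 ≈ -19037.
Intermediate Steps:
Z(M) = 2*M/(-112 + M) (Z(M) = (2*M)/(-112 + M) = 2*M/(-112 + M))
Z(-527) - 19039 = 2*(-527)/(-112 - 527) - 19039 = 2*(-527)/(-639) - 19039 = 2*(-527)*(-1/639) - 19039 = 1054/639 - 19039 = -12164867/639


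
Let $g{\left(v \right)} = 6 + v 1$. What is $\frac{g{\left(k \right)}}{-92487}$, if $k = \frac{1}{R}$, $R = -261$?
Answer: $- \frac{1565}{24139107} \approx -6.4833 \cdot 10^{-5}$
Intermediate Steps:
$k = - \frac{1}{261}$ ($k = \frac{1}{-261} = - \frac{1}{261} \approx -0.0038314$)
$g{\left(v \right)} = 6 + v$
$\frac{g{\left(k \right)}}{-92487} = \frac{6 - \frac{1}{261}}{-92487} = \frac{1565}{261} \left(- \frac{1}{92487}\right) = - \frac{1565}{24139107}$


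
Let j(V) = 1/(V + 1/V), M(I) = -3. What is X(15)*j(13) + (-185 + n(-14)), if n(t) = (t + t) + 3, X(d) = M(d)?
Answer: -35739/170 ≈ -210.23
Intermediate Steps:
X(d) = -3
n(t) = 3 + 2*t (n(t) = 2*t + 3 = 3 + 2*t)
X(15)*j(13) + (-185 + n(-14)) = -39/(1 + 13**2) + (-185 + (3 + 2*(-14))) = -39/(1 + 169) + (-185 + (3 - 28)) = -39/170 + (-185 - 25) = -39/170 - 210 = -35739/170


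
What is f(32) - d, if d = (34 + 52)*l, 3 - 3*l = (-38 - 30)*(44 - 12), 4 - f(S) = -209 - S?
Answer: -186659/3 ≈ -62220.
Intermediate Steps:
f(S) = 213 + S (f(S) = 4 - (-209 - S) = 4 + (209 + S) = 213 + S)
l = 2179/3 (l = 1 - (-38 - 30)*(44 - 12)/3 = 1 - (-68)*32/3 = 1 - ⅓*(-2176) = 1 + 2176/3 = 2179/3 ≈ 726.33)
d = 187394/3 (d = (34 + 52)*(2179/3) = 86*(2179/3) = 187394/3 ≈ 62465.)
f(32) - d = (213 + 32) - 1*187394/3 = 245 - 187394/3 = -186659/3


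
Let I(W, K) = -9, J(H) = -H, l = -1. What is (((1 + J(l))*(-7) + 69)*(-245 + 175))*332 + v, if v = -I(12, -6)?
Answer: -1278191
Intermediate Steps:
v = 9 (v = -1*(-9) = 9)
(((1 + J(l))*(-7) + 69)*(-245 + 175))*332 + v = (((1 - 1*(-1))*(-7) + 69)*(-245 + 175))*332 + 9 = (((1 + 1)*(-7) + 69)*(-70))*332 + 9 = ((2*(-7) + 69)*(-70))*332 + 9 = ((-14 + 69)*(-70))*332 + 9 = (55*(-70))*332 + 9 = -3850*332 + 9 = -1278200 + 9 = -1278191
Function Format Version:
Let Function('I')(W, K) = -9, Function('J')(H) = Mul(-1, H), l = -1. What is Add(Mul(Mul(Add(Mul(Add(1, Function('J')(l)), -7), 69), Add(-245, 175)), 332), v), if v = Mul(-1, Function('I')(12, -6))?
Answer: -1278191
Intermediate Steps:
v = 9 (v = Mul(-1, -9) = 9)
Add(Mul(Mul(Add(Mul(Add(1, Function('J')(l)), -7), 69), Add(-245, 175)), 332), v) = Add(Mul(Mul(Add(Mul(Add(1, Mul(-1, -1)), -7), 69), Add(-245, 175)), 332), 9) = Add(Mul(Mul(Add(Mul(Add(1, 1), -7), 69), -70), 332), 9) = Add(Mul(Mul(Add(Mul(2, -7), 69), -70), 332), 9) = Add(Mul(Mul(Add(-14, 69), -70), 332), 9) = Add(Mul(Mul(55, -70), 332), 9) = Add(Mul(-3850, 332), 9) = Add(-1278200, 9) = -1278191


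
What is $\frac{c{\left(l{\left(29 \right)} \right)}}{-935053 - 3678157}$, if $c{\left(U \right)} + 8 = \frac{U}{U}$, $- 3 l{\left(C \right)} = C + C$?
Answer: $\frac{1}{659030} \approx 1.5174 \cdot 10^{-6}$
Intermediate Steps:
$l{\left(C \right)} = - \frac{2 C}{3}$ ($l{\left(C \right)} = - \frac{C + C}{3} = - \frac{2 C}{3}$)
$c{\left(U \right)} = -7$ ($c{\left(U \right)} = -8 + \frac{U}{U} = -8 + 1 = -7$)
$\frac{c{\left(l{\left(29 \right)} \right)}}{-935053 - 3678157} = - \frac{7}{-935053 - 3678157} = - \frac{7}{-4613210} = \left(-7\right) \left(- \frac{1}{4613210}\right) = \frac{1}{659030}$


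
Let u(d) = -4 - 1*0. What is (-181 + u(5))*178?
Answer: -32930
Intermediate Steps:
u(d) = -4 (u(d) = -4 + 0 = -4)
(-181 + u(5))*178 = (-181 - 4)*178 = -185*178 = -32930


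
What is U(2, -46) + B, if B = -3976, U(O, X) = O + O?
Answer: -3972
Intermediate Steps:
U(O, X) = 2*O
U(2, -46) + B = 2*2 - 3976 = 4 - 3976 = -3972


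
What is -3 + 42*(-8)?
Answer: -339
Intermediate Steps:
-3 + 42*(-8) = -3 - 336 = -339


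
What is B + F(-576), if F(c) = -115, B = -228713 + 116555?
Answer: -112273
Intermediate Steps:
B = -112158
B + F(-576) = -112158 - 115 = -112273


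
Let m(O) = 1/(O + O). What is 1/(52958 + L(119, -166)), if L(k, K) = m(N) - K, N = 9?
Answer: 18/956233 ≈ 1.8824e-5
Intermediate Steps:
m(O) = 1/(2*O)
L(k, K) = 1/18 - K (L(k, K) = (1/2)/9 - K = (1/2)*(1/9) - K = 1/18 - K)
1/(52958 + L(119, -166)) = 1/(52958 + (1/18 - 1*(-166))) = 1/(52958 + (1/18 + 166)) = 1/(52958 + 2989/18) = 1/(956233/18) = 18/956233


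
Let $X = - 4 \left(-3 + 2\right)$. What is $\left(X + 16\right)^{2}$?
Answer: $400$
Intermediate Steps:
$X = 4$ ($X = \left(-4\right) \left(-1\right) = 4$)
$\left(X + 16\right)^{2} = \left(4 + 16\right)^{2} = 20^{2} = 400$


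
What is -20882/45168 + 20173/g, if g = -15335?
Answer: -615699767/346325640 ≈ -1.7778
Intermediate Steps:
-20882/45168 + 20173/g = -20882/45168 + 20173/(-15335) = -20882*1/45168 + 20173*(-1/15335) = -10441/22584 - 20173/15335 = -615699767/346325640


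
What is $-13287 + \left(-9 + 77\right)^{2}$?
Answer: $-8663$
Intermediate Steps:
$-13287 + \left(-9 + 77\right)^{2} = -13287 + 68^{2} = -13287 + 4624 = -8663$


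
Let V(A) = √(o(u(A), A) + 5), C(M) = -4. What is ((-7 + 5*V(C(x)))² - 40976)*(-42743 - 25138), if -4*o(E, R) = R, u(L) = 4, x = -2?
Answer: 2767983537 + 4751670*√6 ≈ 2.7796e+9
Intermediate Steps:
o(E, R) = -R/4
V(A) = √(5 - A/4) (V(A) = √(-A/4 + 5) = √(5 - A/4))
((-7 + 5*V(C(x)))² - 40976)*(-42743 - 25138) = ((-7 + 5*(√(20 - 1*(-4))/2))² - 40976)*(-42743 - 25138) = ((-7 + 5*(√(20 + 4)/2))² - 40976)*(-67881) = ((-7 + 5*(√24/2))² - 40976)*(-67881) = ((-7 + 5*((2*√6)/2))² - 40976)*(-67881) = ((-7 + 5*√6)² - 40976)*(-67881) = (-40976 + (-7 + 5*√6)²)*(-67881) = 2781491856 - 67881*(-7 + 5*√6)²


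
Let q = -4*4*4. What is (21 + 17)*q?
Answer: -2432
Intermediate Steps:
q = -64 (q = -16*4 = -64)
(21 + 17)*q = (21 + 17)*(-64) = 38*(-64) = -2432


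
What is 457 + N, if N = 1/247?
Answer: 112880/247 ≈ 457.00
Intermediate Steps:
N = 1/247 ≈ 0.0040486
457 + N = 457 + 1/247 = 112880/247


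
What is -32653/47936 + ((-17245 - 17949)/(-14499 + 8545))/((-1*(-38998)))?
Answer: -1895036656623/2782613998528 ≈ -0.68103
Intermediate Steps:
-32653/47936 + ((-17245 - 17949)/(-14499 + 8545))/((-1*(-38998))) = -32653*1/47936 - 35194/(-5954)/38998 = -32653/47936 - 35194*(-1/5954)*(1/38998) = -32653/47936 + (17597/2977)*(1/38998) = -32653/47936 + 17597/116097046 = -1895036656623/2782613998528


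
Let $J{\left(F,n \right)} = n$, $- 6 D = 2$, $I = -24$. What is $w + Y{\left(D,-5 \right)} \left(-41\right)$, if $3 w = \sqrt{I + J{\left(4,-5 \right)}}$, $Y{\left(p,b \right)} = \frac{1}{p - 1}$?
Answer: $\frac{123}{4} + \frac{i \sqrt{29}}{3} \approx 30.75 + 1.7951 i$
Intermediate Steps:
$D = - \frac{1}{3}$ ($D = \left(- \frac{1}{6}\right) 2 = - \frac{1}{3} \approx -0.33333$)
$Y{\left(p,b \right)} = \frac{1}{-1 + p}$
$w = \frac{i \sqrt{29}}{3}$ ($w = \frac{\sqrt{-24 - 5}}{3} = \frac{\sqrt{-29}}{3} = \frac{i \sqrt{29}}{3} \approx 1.7951 i$)
$w + Y{\left(D,-5 \right)} \left(-41\right) = \frac{i \sqrt{29}}{3} + \frac{1}{-1 - \frac{1}{3}} \left(-41\right) = \frac{i \sqrt{29}}{3} + \frac{1}{- \frac{4}{3}} \left(-41\right) = \frac{i \sqrt{29}}{3} - - \frac{123}{4} = \frac{i \sqrt{29}}{3} + \frac{123}{4} = \frac{123}{4} + \frac{i \sqrt{29}}{3}$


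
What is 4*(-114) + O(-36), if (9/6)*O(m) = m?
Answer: -480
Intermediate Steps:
O(m) = 2*m/3
4*(-114) + O(-36) = 4*(-114) + (⅔)*(-36) = -456 - 24 = -480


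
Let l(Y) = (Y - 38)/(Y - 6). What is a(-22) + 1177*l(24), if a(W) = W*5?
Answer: -9229/9 ≈ -1025.4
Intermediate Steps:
a(W) = 5*W
l(Y) = (-38 + Y)/(-6 + Y)
a(-22) + 1177*l(24) = 5*(-22) + 1177*((-38 + 24)/(-6 + 24)) = -110 + 1177*(-14/18) = -110 + 1177*((1/18)*(-14)) = -110 + 1177*(-7/9) = -110 - 8239/9 = -9229/9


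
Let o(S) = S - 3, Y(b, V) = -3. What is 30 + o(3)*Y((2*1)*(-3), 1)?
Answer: 30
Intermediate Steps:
o(S) = -3 + S
30 + o(3)*Y((2*1)*(-3), 1) = 30 + (-3 + 3)*(-3) = 30 + 0*(-3) = 30 + 0 = 30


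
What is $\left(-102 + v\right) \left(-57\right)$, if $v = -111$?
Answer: $12141$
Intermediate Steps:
$\left(-102 + v\right) \left(-57\right) = \left(-102 - 111\right) \left(-57\right) = \left(-213\right) \left(-57\right) = 12141$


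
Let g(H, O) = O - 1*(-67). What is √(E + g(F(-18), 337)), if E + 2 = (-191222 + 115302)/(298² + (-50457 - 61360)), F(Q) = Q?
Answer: √23849512322/7671 ≈ 20.132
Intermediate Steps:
E = 29894/23013 (E = -2 + (-191222 + 115302)/(298² + (-50457 - 61360)) = -2 - 75920/(88804 - 111817) = -2 - 75920/(-23013) = -2 - 75920*(-1/23013) = -2 + 75920/23013 = 29894/23013 ≈ 1.2990)
g(H, O) = 67 + O (g(H, O) = O + 67 = 67 + O)
√(E + g(F(-18), 337)) = √(29894/23013 + (67 + 337)) = √(29894/23013 + 404) = √(9327146/23013) = √23849512322/7671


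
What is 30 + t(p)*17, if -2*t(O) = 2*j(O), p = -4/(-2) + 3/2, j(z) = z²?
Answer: -713/4 ≈ -178.25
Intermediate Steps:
p = 7/2 (p = -4*(-½) + 3*(½) = 2 + 3/2 = 7/2 ≈ 3.5000)
t(O) = -O²
30 + t(p)*17 = 30 - (7/2)²*17 = 30 - 1*49/4*17 = 30 - 49/4*17 = 30 - 833/4 = -713/4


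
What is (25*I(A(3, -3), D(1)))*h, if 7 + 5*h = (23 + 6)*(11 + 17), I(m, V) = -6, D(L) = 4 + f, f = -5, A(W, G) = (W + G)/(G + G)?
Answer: -24150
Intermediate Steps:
A(W, G) = (G + W)/(2*G) (A(W, G) = (G + W)/((2*G)) = (G + W)*(1/(2*G)) = (G + W)/(2*G))
D(L) = -1 (D(L) = 4 - 5 = -1)
h = 161 (h = -7/5 + ((23 + 6)*(11 + 17))/5 = -7/5 + (29*28)/5 = -7/5 + (⅕)*812 = -7/5 + 812/5 = 161)
(25*I(A(3, -3), D(1)))*h = (25*(-6))*161 = -150*161 = -24150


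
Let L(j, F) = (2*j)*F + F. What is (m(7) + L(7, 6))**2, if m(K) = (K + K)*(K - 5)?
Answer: 13924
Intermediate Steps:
L(j, F) = F + 2*F*j (L(j, F) = 2*F*j + F = F + 2*F*j)
m(K) = 2*K*(-5 + K) (m(K) = (2*K)*(-5 + K) = 2*K*(-5 + K))
(m(7) + L(7, 6))**2 = (2*7*(-5 + 7) + 6*(1 + 2*7))**2 = (2*7*2 + 6*(1 + 14))**2 = (28 + 6*15)**2 = (28 + 90)**2 = 118**2 = 13924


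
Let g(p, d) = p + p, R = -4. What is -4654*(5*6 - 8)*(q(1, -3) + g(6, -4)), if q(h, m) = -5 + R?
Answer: -307164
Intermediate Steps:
q(h, m) = -9 (q(h, m) = -5 - 4 = -9)
g(p, d) = 2*p
-4654*(5*6 - 8)*(q(1, -3) + g(6, -4)) = -4654*(5*6 - 8)*(-9 + 2*6) = -4654*(30 - 8)*(-9 + 12) = -102388*3 = -4654*66 = -307164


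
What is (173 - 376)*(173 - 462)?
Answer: 58667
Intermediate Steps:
(173 - 376)*(173 - 462) = -203*(-289) = 58667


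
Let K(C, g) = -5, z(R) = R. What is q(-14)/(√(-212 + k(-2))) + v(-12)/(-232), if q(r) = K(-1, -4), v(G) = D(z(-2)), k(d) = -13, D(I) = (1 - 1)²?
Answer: I/3 ≈ 0.33333*I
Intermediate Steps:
D(I) = 0 (D(I) = 0² = 0)
v(G) = 0
q(r) = -5
q(-14)/(√(-212 + k(-2))) + v(-12)/(-232) = -5/√(-212 - 13) + 0/(-232) = -5*(-I/15) + 0*(-1/232) = -5*(-I/15) + 0 = -(-1)*I/3 + 0 = I/3 + 0 = I/3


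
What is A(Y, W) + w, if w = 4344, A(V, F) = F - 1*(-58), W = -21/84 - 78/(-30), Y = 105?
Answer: 88087/20 ≈ 4404.4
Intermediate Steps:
W = 47/20 (W = -21*1/84 - 78*(-1/30) = -¼ + 13/5 = 47/20 ≈ 2.3500)
A(V, F) = 58 + F (A(V, F) = F + 58 = 58 + F)
A(Y, W) + w = (58 + 47/20) + 4344 = 1207/20 + 4344 = 88087/20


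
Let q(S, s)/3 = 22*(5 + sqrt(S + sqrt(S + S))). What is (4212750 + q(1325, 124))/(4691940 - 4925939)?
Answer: -4213080/233999 - 66*sqrt(1325 + 5*sqrt(106))/233999 ≈ -18.015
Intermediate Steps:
q(S, s) = 330 + 66*sqrt(S + sqrt(2)*sqrt(S)) (q(S, s) = 3*(22*(5 + sqrt(S + sqrt(S + S)))) = 3*(22*(5 + sqrt(S + sqrt(2*S)))) = 3*(22*(5 + sqrt(S + sqrt(2)*sqrt(S)))) = 3*(110 + 22*sqrt(S + sqrt(2)*sqrt(S))) = 330 + 66*sqrt(S + sqrt(2)*sqrt(S)))
(4212750 + q(1325, 124))/(4691940 - 4925939) = (4212750 + (330 + 66*sqrt(1325 + sqrt(2)*sqrt(1325))))/(4691940 - 4925939) = (4212750 + (330 + 66*sqrt(1325 + sqrt(2)*(5*sqrt(53)))))/(-233999) = (4212750 + (330 + 66*sqrt(1325 + 5*sqrt(106))))*(-1/233999) = (4213080 + 66*sqrt(1325 + 5*sqrt(106)))*(-1/233999) = -4213080/233999 - 66*sqrt(1325 + 5*sqrt(106))/233999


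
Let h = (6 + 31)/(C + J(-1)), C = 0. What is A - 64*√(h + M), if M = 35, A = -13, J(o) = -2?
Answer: -13 - 32*√66 ≈ -272.97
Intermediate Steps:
h = -37/2 (h = (6 + 31)/(0 - 2) = 37/(-2) = 37*(-½) = -37/2 ≈ -18.500)
A - 64*√(h + M) = -13 - 64*√(-37/2 + 35) = -13 - 32*√66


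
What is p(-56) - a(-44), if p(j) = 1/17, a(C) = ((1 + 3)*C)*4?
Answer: 11969/17 ≈ 704.06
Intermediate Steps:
a(C) = 16*C (a(C) = (4*C)*4 = 16*C)
p(j) = 1/17
p(-56) - a(-44) = 1/17 - 16*(-44) = 1/17 - 1*(-704) = 1/17 + 704 = 11969/17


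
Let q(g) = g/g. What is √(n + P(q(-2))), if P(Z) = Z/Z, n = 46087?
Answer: 2*√11522 ≈ 214.68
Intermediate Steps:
q(g) = 1
P(Z) = 1
√(n + P(q(-2))) = √(46087 + 1) = √46088 = 2*√11522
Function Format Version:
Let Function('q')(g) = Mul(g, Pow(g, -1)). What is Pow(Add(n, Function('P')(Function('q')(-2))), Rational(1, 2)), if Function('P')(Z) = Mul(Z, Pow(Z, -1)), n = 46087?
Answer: Mul(2, Pow(11522, Rational(1, 2))) ≈ 214.68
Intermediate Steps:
Function('q')(g) = 1
Function('P')(Z) = 1
Pow(Add(n, Function('P')(Function('q')(-2))), Rational(1, 2)) = Pow(Add(46087, 1), Rational(1, 2)) = Pow(46088, Rational(1, 2)) = Mul(2, Pow(11522, Rational(1, 2)))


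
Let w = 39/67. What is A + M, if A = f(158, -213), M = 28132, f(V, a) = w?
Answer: 1884883/67 ≈ 28133.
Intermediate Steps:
w = 39/67 (w = 39*(1/67) = 39/67 ≈ 0.58209)
f(V, a) = 39/67
A = 39/67 ≈ 0.58209
A + M = 39/67 + 28132 = 1884883/67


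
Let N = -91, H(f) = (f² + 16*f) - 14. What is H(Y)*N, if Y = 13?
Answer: -33033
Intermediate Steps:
H(f) = -14 + f² + 16*f
H(Y)*N = (-14 + 13² + 16*13)*(-91) = (-14 + 169 + 208)*(-91) = 363*(-91) = -33033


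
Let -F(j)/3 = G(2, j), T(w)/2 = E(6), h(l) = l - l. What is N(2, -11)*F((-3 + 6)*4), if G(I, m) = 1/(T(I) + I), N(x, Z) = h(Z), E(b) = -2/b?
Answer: 0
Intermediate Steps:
h(l) = 0
N(x, Z) = 0
T(w) = -⅔ (T(w) = 2*(-2/6) = 2*(-2*⅙) = 2*(-⅓) = -⅔)
G(I, m) = 1/(-⅔ + I)
F(j) = -9/4 (F(j) = -9/(-2 + 3*2) = -9/(-2 + 6) = -9/4)
N(2, -11)*F((-3 + 6)*4) = 0*(-9/4) = 0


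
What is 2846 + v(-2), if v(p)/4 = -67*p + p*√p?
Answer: 3382 - 8*I*√2 ≈ 3382.0 - 11.314*I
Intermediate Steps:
v(p) = -268*p + 4*p^(3/2) (v(p) = 4*(-67*p + p*√p) = 4*(-67*p + p^(3/2)) = 4*(p^(3/2) - 67*p) = -268*p + 4*p^(3/2))
2846 + v(-2) = 2846 + (-268*(-2) + 4*(-2)^(3/2)) = 2846 + (536 + 4*(-2*I*√2)) = 2846 + (536 - 8*I*√2) = 3382 - 8*I*√2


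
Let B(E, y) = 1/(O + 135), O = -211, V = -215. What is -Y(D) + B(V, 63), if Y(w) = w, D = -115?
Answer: 8739/76 ≈ 114.99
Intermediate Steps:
B(E, y) = -1/76 (B(E, y) = 1/(-211 + 135) = 1/(-76) = -1/76)
-Y(D) + B(V, 63) = -1*(-115) - 1/76 = 115 - 1/76 = 8739/76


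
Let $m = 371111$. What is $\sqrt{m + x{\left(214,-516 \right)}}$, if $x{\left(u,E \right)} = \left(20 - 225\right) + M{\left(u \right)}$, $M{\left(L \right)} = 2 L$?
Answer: $\sqrt{371334} \approx 609.37$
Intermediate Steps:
$x{\left(u,E \right)} = -205 + 2 u$ ($x{\left(u,E \right)} = \left(20 - 225\right) + 2 u = -205 + 2 u$)
$\sqrt{m + x{\left(214,-516 \right)}} = \sqrt{371111 + \left(-205 + 2 \cdot 214\right)} = \sqrt{371111 + \left(-205 + 428\right)} = \sqrt{371111 + 223} = \sqrt{371334}$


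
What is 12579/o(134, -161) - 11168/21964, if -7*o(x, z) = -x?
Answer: 483124895/735794 ≈ 656.60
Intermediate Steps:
o(x, z) = x/7 (o(x, z) = -(-1)*x/7 = x/7)
12579/o(134, -161) - 11168/21964 = 12579/(((⅐)*134)) - 11168/21964 = 12579/(134/7) - 11168*1/21964 = 12579*(7/134) - 2792/5491 = 88053/134 - 2792/5491 = 483124895/735794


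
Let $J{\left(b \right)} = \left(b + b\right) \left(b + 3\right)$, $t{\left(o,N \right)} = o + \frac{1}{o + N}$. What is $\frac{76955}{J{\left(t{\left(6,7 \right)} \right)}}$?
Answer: $\frac{13005395}{18644} \approx 697.56$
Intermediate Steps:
$t{\left(o,N \right)} = o + \frac{1}{N + o}$
$J{\left(b \right)} = 2 b \left(3 + b\right)$
$\frac{76955}{J{\left(t{\left(6,7 \right)} \right)}} = \frac{76955}{2 \frac{1 + 6^{2} + 7 \cdot 6}{7 + 6} \left(3 + \frac{1 + 6^{2} + 7 \cdot 6}{7 + 6}\right)} = \frac{76955}{2 \frac{1 + 36 + 42}{13} \left(3 + \frac{1 + 36 + 42}{13}\right)} = \frac{76955}{2 \cdot \frac{1}{13} \cdot 79 \left(3 + \frac{1}{13} \cdot 79\right)} = \frac{76955}{2 \cdot \frac{79}{13} \left(3 + \frac{79}{13}\right)} = \frac{76955}{2 \cdot \frac{79}{13} \cdot \frac{118}{13}} = \frac{76955}{\frac{18644}{169}} = 76955 \cdot \frac{169}{18644} = \frac{13005395}{18644}$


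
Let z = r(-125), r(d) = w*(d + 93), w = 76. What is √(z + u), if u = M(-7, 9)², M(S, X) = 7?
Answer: I*√2383 ≈ 48.816*I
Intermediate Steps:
u = 49 (u = 7² = 49)
r(d) = 7068 + 76*d (r(d) = 76*(d + 93) = 76*(93 + d) = 7068 + 76*d)
z = -2432 (z = 7068 + 76*(-125) = 7068 - 9500 = -2432)
√(z + u) = √(-2432 + 49) = √(-2383) = I*√2383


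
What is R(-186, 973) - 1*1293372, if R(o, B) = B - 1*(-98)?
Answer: -1292301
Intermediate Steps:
R(o, B) = 98 + B (R(o, B) = B + 98 = 98 + B)
R(-186, 973) - 1*1293372 = (98 + 973) - 1*1293372 = 1071 - 1293372 = -1292301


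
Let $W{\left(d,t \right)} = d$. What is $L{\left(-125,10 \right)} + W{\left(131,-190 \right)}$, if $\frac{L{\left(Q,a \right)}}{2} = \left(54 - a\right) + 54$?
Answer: $327$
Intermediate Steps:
$L{\left(Q,a \right)} = 216 - 2 a$ ($L{\left(Q,a \right)} = 2 \left(\left(54 - a\right) + 54\right) = 2 \left(108 - a\right) = 216 - 2 a$)
$L{\left(-125,10 \right)} + W{\left(131,-190 \right)} = \left(216 - 20\right) + 131 = 196 + 131 = 327$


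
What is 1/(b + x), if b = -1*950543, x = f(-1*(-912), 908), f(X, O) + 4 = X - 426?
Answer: -1/950061 ≈ -1.0526e-6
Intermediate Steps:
f(X, O) = -430 + X (f(X, O) = -4 + (X - 426) = -4 + (-426 + X) = -430 + X)
x = 482 (x = -430 - 1*(-912) = -430 + 912 = 482)
b = -950543
1/(b + x) = 1/(-950543 + 482) = 1/(-950061) = -1/950061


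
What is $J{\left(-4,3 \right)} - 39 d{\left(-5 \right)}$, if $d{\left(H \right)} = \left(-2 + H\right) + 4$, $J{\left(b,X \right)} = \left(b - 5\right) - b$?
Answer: $112$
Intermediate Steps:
$J{\left(b,X \right)} = -5$ ($J{\left(b,X \right)} = \left(-5 + b\right) - b = -5$)
$d{\left(H \right)} = 2 + H$
$J{\left(-4,3 \right)} - 39 d{\left(-5 \right)} = -5 - 39 \left(2 - 5\right) = -5 - -117 = -5 + 117 = 112$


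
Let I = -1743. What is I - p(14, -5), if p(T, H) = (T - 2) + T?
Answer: -1769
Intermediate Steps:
p(T, H) = -2 + 2*T (p(T, H) = (-2 + T) + T = -2 + 2*T)
I - p(14, -5) = -1743 - (-2 + 2*14) = -1743 - (-2 + 28) = -1743 - 1*26 = -1743 - 26 = -1769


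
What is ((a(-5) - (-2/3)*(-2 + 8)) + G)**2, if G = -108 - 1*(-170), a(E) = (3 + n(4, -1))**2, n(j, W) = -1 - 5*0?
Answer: 4900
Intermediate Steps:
n(j, W) = -1 (n(j, W) = -1 + 0 = -1)
a(E) = 4 (a(E) = (3 - 1)**2 = 2**2 = 4)
G = 62 (G = -108 + 170 = 62)
((a(-5) - (-2/3)*(-2 + 8)) + G)**2 = ((4 - (-2/3)*(-2 + 8)) + 62)**2 = ((4 - (-2*1/3)*6) + 62)**2 = ((4 - (-2)*6/3) + 62)**2 = ((4 - 1*(-4)) + 62)**2 = ((4 + 4) + 62)**2 = (8 + 62)**2 = 70**2 = 4900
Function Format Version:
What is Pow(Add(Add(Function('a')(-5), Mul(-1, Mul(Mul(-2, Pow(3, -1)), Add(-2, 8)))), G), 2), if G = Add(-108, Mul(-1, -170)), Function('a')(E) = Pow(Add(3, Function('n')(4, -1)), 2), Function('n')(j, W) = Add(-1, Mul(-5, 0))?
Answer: 4900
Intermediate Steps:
Function('n')(j, W) = -1 (Function('n')(j, W) = Add(-1, 0) = -1)
Function('a')(E) = 4 (Function('a')(E) = Pow(Add(3, -1), 2) = Pow(2, 2) = 4)
G = 62 (G = Add(-108, 170) = 62)
Pow(Add(Add(Function('a')(-5), Mul(-1, Mul(Mul(-2, Pow(3, -1)), Add(-2, 8)))), G), 2) = Pow(Add(Add(4, Mul(-1, Mul(Mul(-2, Pow(3, -1)), Add(-2, 8)))), 62), 2) = Pow(Add(Add(4, Mul(-1, Mul(Mul(-2, Rational(1, 3)), 6))), 62), 2) = Pow(Add(Add(4, Mul(-1, Mul(Rational(-2, 3), 6))), 62), 2) = Pow(Add(Add(4, Mul(-1, -4)), 62), 2) = Pow(Add(Add(4, 4), 62), 2) = Pow(Add(8, 62), 2) = Pow(70, 2) = 4900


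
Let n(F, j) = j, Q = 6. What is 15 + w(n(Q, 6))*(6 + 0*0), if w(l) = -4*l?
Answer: -129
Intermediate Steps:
15 + w(n(Q, 6))*(6 + 0*0) = 15 + (-4*6)*(6 + 0*0) = 15 - 24*(6 + 0) = 15 - 24*6 = 15 - 144 = -129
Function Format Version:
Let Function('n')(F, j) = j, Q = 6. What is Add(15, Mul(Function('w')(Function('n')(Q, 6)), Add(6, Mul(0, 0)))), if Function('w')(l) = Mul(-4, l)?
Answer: -129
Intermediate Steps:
Add(15, Mul(Function('w')(Function('n')(Q, 6)), Add(6, Mul(0, 0)))) = Add(15, Mul(Mul(-4, 6), Add(6, Mul(0, 0)))) = Add(15, Mul(-24, Add(6, 0))) = Add(15, Mul(-24, 6)) = Add(15, -144) = -129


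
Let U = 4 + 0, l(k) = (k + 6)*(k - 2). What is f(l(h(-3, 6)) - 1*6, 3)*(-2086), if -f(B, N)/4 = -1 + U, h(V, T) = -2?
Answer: 25032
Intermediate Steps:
l(k) = (-2 + k)*(6 + k) (l(k) = (6 + k)*(-2 + k) = (-2 + k)*(6 + k))
U = 4
f(B, N) = -12 (f(B, N) = -4*(-1 + 4) = -4*3 = -12)
f(l(h(-3, 6)) - 1*6, 3)*(-2086) = -12*(-2086) = 25032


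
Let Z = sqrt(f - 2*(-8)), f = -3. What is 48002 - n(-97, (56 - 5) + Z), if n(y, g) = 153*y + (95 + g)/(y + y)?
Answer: 6095844/97 + sqrt(13)/194 ≈ 62844.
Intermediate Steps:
Z = sqrt(13) (Z = sqrt(-3 - 2*(-8)) = sqrt(-3 + 16) = sqrt(13) ≈ 3.6056)
n(y, g) = 153*y + (95 + g)/(2*y) (n(y, g) = 153*y + (95 + g)/((2*y)) = 153*y + (95 + g)*(1/(2*y)) = 153*y + (95 + g)/(2*y))
48002 - n(-97, (56 - 5) + Z) = 48002 - (95 + ((56 - 5) + sqrt(13)) + 306*(-97)**2)/(2*(-97)) = 48002 - (-1)*(95 + (51 + sqrt(13)) + 306*9409)/(2*97) = 48002 - (-1)*(95 + (51 + sqrt(13)) + 2879154)/(2*97) = 48002 - (-1)*(2879300 + sqrt(13))/(2*97) = 48002 - (-1439650/97 - sqrt(13)/194) = 48002 + (1439650/97 + sqrt(13)/194) = 6095844/97 + sqrt(13)/194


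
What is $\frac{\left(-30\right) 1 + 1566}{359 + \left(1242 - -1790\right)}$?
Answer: $\frac{1536}{3391} \approx 0.45296$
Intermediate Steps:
$\frac{\left(-30\right) 1 + 1566}{359 + \left(1242 - -1790\right)} = \frac{-30 + 1566}{359 + \left(1242 + 1790\right)} = \frac{1536}{359 + 3032} = \frac{1536}{3391}$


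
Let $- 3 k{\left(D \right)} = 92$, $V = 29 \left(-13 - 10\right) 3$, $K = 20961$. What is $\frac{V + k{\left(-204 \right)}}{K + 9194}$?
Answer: $- \frac{1219}{18093} \approx -0.067374$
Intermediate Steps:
$V = -2001$ ($V = 29 \left(-23\right) 3 = \left(-667\right) 3 = -2001$)
$k{\left(D \right)} = - \frac{92}{3}$ ($k{\left(D \right)} = \left(- \frac{1}{3}\right) 92 = - \frac{92}{3}$)
$\frac{V + k{\left(-204 \right)}}{K + 9194} = \frac{-2001 - \frac{92}{3}}{20961 + 9194} = - \frac{6095}{3 \cdot 30155} = \left(- \frac{6095}{3}\right) \frac{1}{30155} = - \frac{1219}{18093}$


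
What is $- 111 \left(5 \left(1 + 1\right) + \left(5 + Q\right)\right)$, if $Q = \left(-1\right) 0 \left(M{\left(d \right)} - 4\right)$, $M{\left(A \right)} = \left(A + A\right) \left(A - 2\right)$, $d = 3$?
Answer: $-1665$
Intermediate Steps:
$M{\left(A \right)} = 2 A \left(-2 + A\right)$
$Q = 0$ ($Q = \left(-1\right) 0 \left(2 \cdot 3 \left(-2 + 3\right) - 4\right) = 0 \left(2 \cdot 3 \cdot 1 - 4\right) = 0 \left(6 - 4\right) = 0 \cdot 2 = 0$)
$- 111 \left(5 \left(1 + 1\right) + \left(5 + Q\right)\right) = - 111 \left(5 \left(1 + 1\right) + \left(5 + 0\right)\right) = - 111 \left(5 \cdot 2 + 5\right) = - 111 \left(10 + 5\right) = \left(-111\right) 15 = -1665$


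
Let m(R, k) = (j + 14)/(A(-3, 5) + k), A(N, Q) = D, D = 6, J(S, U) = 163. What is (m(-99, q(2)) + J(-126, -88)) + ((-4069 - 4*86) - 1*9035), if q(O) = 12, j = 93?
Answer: -239023/18 ≈ -13279.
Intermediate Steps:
A(N, Q) = 6
m(R, k) = 107/(6 + k) (m(R, k) = (93 + 14)/(6 + k) = 107/(6 + k))
(m(-99, q(2)) + J(-126, -88)) + ((-4069 - 4*86) - 1*9035) = (107/(6 + 12) + 163) + ((-4069 - 4*86) - 1*9035) = (107/18 + 163) + ((-4069 - 344) - 9035) = (107*(1/18) + 163) + (-4413 - 9035) = (107/18 + 163) - 13448 = 3041/18 - 13448 = -239023/18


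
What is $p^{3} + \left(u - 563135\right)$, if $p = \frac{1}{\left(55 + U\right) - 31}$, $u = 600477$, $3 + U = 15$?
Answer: $\frac{1742228353}{46656} \approx 37342.0$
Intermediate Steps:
$U = 12$ ($U = -3 + 15 = 12$)
$p = \frac{1}{36}$ ($p = \frac{1}{\left(55 + 12\right) - 31} = \frac{1}{67 - 31} = \frac{1}{36} \approx 0.027778$)
$p^{3} + \left(u - 563135\right) = \left(\frac{1}{36}\right)^{3} + \left(600477 - 563135\right) = \frac{1}{46656} + 37342 = \frac{1742228353}{46656}$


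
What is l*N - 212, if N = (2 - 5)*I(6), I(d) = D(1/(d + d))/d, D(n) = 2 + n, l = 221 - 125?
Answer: -312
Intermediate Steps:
l = 96
I(d) = (2 + 1/(2*d))/d (I(d) = (2 + 1/(d + d))/d = (2 + 1/(2*d))/d)
N = -25/24 (N = (2 - 5)*((½)*(1 + 4*6)/6²) = -3*(1 + 24)/(2*36) = -3*25/(2*36) = -3*25/72 = -25/24 ≈ -1.0417)
l*N - 212 = 96*(-25/24) - 212 = -100 - 212 = -312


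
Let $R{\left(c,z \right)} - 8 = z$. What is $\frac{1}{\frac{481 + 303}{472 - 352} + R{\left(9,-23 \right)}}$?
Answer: $- \frac{15}{127} \approx -0.11811$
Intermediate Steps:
$R{\left(c,z \right)} = 8 + z$
$\frac{1}{\frac{481 + 303}{472 - 352} + R{\left(9,-23 \right)}} = \frac{1}{\frac{481 + 303}{472 - 352} + \left(8 - 23\right)} = \frac{1}{\frac{784}{120} - 15} = \frac{1}{784 \cdot \frac{1}{120} - 15} = \frac{1}{\frac{98}{15} - 15} = \frac{1}{- \frac{127}{15}} = - \frac{15}{127}$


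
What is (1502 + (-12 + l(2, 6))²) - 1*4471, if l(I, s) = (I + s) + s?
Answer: -2965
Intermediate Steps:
l(I, s) = I + 2*s
(1502 + (-12 + l(2, 6))²) - 1*4471 = (1502 + (-12 + (2 + 2*6))²) - 1*4471 = (1502 + (-12 + (2 + 12))²) - 4471 = (1502 + (-12 + 14)²) - 4471 = (1502 + 2²) - 4471 = (1502 + 4) - 4471 = 1506 - 4471 = -2965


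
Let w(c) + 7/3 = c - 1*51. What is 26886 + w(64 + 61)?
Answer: 80873/3 ≈ 26958.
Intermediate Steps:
w(c) = -160/3 + c (w(c) = -7/3 + (c - 1*51) = -7/3 + (c - 51) = -7/3 + (-51 + c) = -160/3 + c)
26886 + w(64 + 61) = 26886 + (-160/3 + (64 + 61)) = 26886 + (-160/3 + 125) = 26886 + 215/3 = 80873/3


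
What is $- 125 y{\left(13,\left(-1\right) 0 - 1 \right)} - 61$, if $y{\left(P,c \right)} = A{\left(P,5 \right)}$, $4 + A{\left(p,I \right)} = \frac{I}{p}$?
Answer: $\frac{5082}{13} \approx 390.92$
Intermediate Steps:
$A{\left(p,I \right)} = -4 + \frac{I}{p}$
$y{\left(P,c \right)} = -4 + \frac{5}{P}$
$- 125 y{\left(13,\left(-1\right) 0 - 1 \right)} - 61 = - 125 \left(-4 + \frac{5}{13}\right) - 61 = \left(-125\right) \left(- \frac{47}{13}\right) - 61 = \frac{5875}{13} - 61 = \frac{5082}{13}$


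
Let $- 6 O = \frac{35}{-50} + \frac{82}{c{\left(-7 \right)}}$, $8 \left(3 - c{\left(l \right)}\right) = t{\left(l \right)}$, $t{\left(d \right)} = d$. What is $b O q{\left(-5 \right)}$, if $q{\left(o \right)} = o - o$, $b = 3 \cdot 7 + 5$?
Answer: $0$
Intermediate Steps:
$c{\left(l \right)} = 3 - \frac{l}{8}$
$b = 26$ ($b = 21 + 5 = 26$)
$q{\left(o \right)} = 0$
$O = - \frac{6343}{1860}$ ($O = - \frac{\frac{35}{-50} + \frac{82}{3 - - \frac{7}{8}}}{6} = - \frac{35 \left(- \frac{1}{50}\right) + \frac{82}{3 + \frac{7}{8}}}{6} = - \frac{- \frac{7}{10} + \frac{82}{\frac{31}{8}}}{6} = - \frac{- \frac{7}{10} + 82 \cdot \frac{8}{31}}{6} = - \frac{- \frac{7}{10} + \frac{656}{31}}{6} = \left(- \frac{1}{6}\right) \frac{6343}{310} = - \frac{6343}{1860} \approx -3.4102$)
$b O q{\left(-5 \right)} = 26 \left(- \frac{6343}{1860}\right) 0 = \left(- \frac{82459}{930}\right) 0 = 0$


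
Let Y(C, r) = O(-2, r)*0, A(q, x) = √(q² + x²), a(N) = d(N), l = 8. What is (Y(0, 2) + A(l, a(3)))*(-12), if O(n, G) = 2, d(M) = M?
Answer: -12*√73 ≈ -102.53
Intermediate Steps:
a(N) = N
Y(C, r) = 0 (Y(C, r) = 2*0 = 0)
(Y(0, 2) + A(l, a(3)))*(-12) = (0 + √(8² + 3²))*(-12) = (0 + √(64 + 9))*(-12) = (0 + √73)*(-12) = √73*(-12) = -12*√73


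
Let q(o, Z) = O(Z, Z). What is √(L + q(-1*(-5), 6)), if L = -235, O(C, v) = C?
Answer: I*√229 ≈ 15.133*I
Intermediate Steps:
q(o, Z) = Z
√(L + q(-1*(-5), 6)) = √(-235 + 6) = √(-229) = I*√229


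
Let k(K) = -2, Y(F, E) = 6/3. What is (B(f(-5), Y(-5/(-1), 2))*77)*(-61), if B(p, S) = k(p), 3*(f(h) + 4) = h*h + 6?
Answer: 9394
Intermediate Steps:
Y(F, E) = 2 (Y(F, E) = 6*(⅓) = 2)
f(h) = -2 + h²/3 (f(h) = -4 + (h*h + 6)/3 = -4 + (h² + 6)/3 = -4 + (6 + h²)/3 = -4 + (2 + h²/3) = -2 + h²/3)
B(p, S) = -2
(B(f(-5), Y(-5/(-1), 2))*77)*(-61) = -2*77*(-61) = -154*(-61) = 9394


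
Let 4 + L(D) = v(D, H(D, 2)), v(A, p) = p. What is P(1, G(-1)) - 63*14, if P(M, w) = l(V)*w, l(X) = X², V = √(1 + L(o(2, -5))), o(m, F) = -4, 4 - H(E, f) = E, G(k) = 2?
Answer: -872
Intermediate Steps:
H(E, f) = 4 - E
L(D) = -D (L(D) = -4 + (4 - D) = -D)
V = √5 (V = √(1 - 1*(-4)) = √(1 + 4) = √5 ≈ 2.2361)
P(M, w) = 5*w (P(M, w) = (√5)²*w = 5*w)
P(1, G(-1)) - 63*14 = 5*2 - 63*14 = 10 - 882 = -872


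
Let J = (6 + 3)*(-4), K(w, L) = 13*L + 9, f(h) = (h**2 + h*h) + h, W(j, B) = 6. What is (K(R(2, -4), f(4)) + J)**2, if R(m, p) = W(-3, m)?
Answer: 194481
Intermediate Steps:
R(m, p) = 6
f(h) = h + 2*h**2 (f(h) = (h**2 + h**2) + h = 2*h**2 + h = h + 2*h**2)
K(w, L) = 9 + 13*L
J = -36 (J = 9*(-4) = -36)
(K(R(2, -4), f(4)) + J)**2 = ((9 + 13*(4*(1 + 2*4))) - 36)**2 = ((9 + 13*(4*(1 + 8))) - 36)**2 = ((9 + 13*(4*9)) - 36)**2 = ((9 + 13*36) - 36)**2 = ((9 + 468) - 36)**2 = (477 - 36)**2 = 441**2 = 194481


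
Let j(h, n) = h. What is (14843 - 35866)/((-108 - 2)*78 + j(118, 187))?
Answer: 21023/8462 ≈ 2.4844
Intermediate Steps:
(14843 - 35866)/((-108 - 2)*78 + j(118, 187)) = (14843 - 35866)/((-108 - 2)*78 + 118) = -21023/(-110*78 + 118) = -21023/(-8580 + 118) = -21023/(-8462) = -21023*(-1/8462) = 21023/8462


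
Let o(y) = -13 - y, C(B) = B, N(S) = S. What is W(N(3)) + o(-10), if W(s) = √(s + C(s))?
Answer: -3 + √6 ≈ -0.55051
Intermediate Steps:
W(s) = √2*√s (W(s) = √(s + s) = √(2*s) = √2*√s)
W(N(3)) + o(-10) = √2*√3 + (-13 - 1*(-10)) = √6 + (-13 + 10) = √6 - 3 = -3 + √6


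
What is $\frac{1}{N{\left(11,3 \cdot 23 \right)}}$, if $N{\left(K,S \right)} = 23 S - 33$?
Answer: $\frac{1}{1554} \approx 0.0006435$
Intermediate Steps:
$N{\left(K,S \right)} = -33 + 23 S$
$\frac{1}{N{\left(11,3 \cdot 23 \right)}} = \frac{1}{-33 + 23 \cdot 3 \cdot 23} = \frac{1}{-33 + 23 \cdot 69} = \frac{1}{-33 + 1587} = \frac{1}{1554}$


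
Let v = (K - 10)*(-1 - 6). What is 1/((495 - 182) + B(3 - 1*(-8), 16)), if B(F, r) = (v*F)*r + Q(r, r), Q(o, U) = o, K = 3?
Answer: 1/8953 ≈ 0.00011169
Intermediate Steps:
v = 49 (v = (3 - 10)*(-1 - 6) = -7*(-7) = 49)
B(F, r) = r + 49*F*r (B(F, r) = (49*F)*r + r = 49*F*r + r = r + 49*F*r)
1/((495 - 182) + B(3 - 1*(-8), 16)) = 1/((495 - 182) + 16*(1 + 49*(3 - 1*(-8)))) = 1/(313 + 16*(1 + 49*(3 + 8))) = 1/(313 + 16*(1 + 49*11)) = 1/(313 + 16*(1 + 539)) = 1/(313 + 16*540) = 1/(313 + 8640) = 1/8953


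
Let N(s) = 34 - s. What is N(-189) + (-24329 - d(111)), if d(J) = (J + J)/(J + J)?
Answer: -24107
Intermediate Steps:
d(J) = 1 (d(J) = (2*J)/((2*J)) = (2*J)*(1/(2*J)) = 1)
N(-189) + (-24329 - d(111)) = (34 - 1*(-189)) + (-24329 - 1*1) = (34 + 189) + (-24329 - 1) = 223 - 24330 = -24107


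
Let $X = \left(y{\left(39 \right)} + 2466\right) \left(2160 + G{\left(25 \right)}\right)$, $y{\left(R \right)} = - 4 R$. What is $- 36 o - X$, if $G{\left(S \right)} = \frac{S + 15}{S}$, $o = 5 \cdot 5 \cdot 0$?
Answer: $-4993296$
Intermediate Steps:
$o = 0$ ($o = 25 \cdot 0 = 0$)
$G{\left(S \right)} = \frac{15 + S}{S}$
$X = 4993296$ ($X = \left(\left(-4\right) 39 + 2466\right) \left(2160 + \frac{15 + 25}{25}\right) = \left(-156 + 2466\right) \left(2160 + \frac{1}{25} \cdot 40\right) = 2310 \left(2160 + \frac{8}{5}\right) = 2310 \cdot \frac{10808}{5} = 4993296$)
$- 36 o - X = \left(-36\right) 0 - 4993296 = 0 - 4993296 = -4993296$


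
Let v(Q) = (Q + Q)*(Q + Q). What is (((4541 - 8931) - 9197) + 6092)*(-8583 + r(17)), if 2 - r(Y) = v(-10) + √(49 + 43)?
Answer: 67312595 + 14990*√23 ≈ 6.7384e+7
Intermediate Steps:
v(Q) = 4*Q² (v(Q) = (2*Q)*(2*Q) = 4*Q²)
r(Y) = -398 - 2*√23 (r(Y) = 2 - (4*(-10)² + √(49 + 43)) = 2 - (4*100 + √92) = 2 - (400 + 2*√23) = 2 + (-400 - 2*√23) = -398 - 2*√23)
(((4541 - 8931) - 9197) + 6092)*(-8583 + r(17)) = (((4541 - 8931) - 9197) + 6092)*(-8583 + (-398 - 2*√23)) = ((-4390 - 9197) + 6092)*(-8981 - 2*√23) = (-13587 + 6092)*(-8981 - 2*√23) = -7495*(-8981 - 2*√23) = 67312595 + 14990*√23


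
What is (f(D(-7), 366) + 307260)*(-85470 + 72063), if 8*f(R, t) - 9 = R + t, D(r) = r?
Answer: -4120051542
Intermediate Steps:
f(R, t) = 9/8 + R/8 + t/8 (f(R, t) = 9/8 + (R + t)/8 = 9/8 + (R/8 + t/8) = 9/8 + R/8 + t/8)
(f(D(-7), 366) + 307260)*(-85470 + 72063) = ((9/8 + (⅛)*(-7) + (⅛)*366) + 307260)*(-85470 + 72063) = ((9/8 - 7/8 + 183/4) + 307260)*(-13407) = (46 + 307260)*(-13407) = 307306*(-13407) = -4120051542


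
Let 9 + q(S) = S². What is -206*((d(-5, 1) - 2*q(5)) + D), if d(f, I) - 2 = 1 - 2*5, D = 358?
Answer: -65714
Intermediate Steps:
d(f, I) = -7 (d(f, I) = 2 + (1 - 2*5) = 2 + (1 - 10) = 2 - 9 = -7)
q(S) = -9 + S²
-206*((d(-5, 1) - 2*q(5)) + D) = -206*((-7 - 2*(-9 + 5²)) + 358) = -206*((-7 - 2*(-9 + 25)) + 358) = -206*((-7 - 2*16) + 358) = -206*((-7 - 32) + 358) = -206*(-39 + 358) = -206*319 = -65714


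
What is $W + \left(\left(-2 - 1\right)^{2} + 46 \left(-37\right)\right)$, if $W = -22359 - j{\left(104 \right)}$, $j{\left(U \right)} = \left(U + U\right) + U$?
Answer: $-24364$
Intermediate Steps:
$j{\left(U \right)} = 3 U$ ($j{\left(U \right)} = 2 U + U = 3 U$)
$W = -22671$ ($W = -22359 - 3 \cdot 104 = -22359 - 312 = -22671$)
$W + \left(\left(-2 - 1\right)^{2} + 46 \left(-37\right)\right) = -22671 + \left(\left(-2 - 1\right)^{2} + 46 \left(-37\right)\right) = -22671 - \left(1702 - \left(-3\right)^{2}\right) = -22671 + \left(9 - 1702\right) = -22671 - 1693 = -24364$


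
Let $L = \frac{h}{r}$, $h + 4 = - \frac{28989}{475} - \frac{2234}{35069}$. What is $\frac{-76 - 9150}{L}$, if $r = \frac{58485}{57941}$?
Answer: $\frac{8988245711292750}{62825860336031} \approx 143.07$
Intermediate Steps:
$h = - \frac{1084307491}{16657775}$ ($h = -4 - \left(\frac{2234}{35069} + \frac{28989}{475}\right) = -4 - \frac{1017676391}{16657775} = - \frac{1084307491}{16657775} \approx -65.093$)
$r = \frac{58485}{57941}$ ($r = 58485 \cdot \frac{1}{57941} = \frac{58485}{57941} \approx 1.0094$)
$L = - \frac{62825860336031}{974229970875}$ ($L = - \frac{1084307491}{16657775 \cdot \frac{58485}{57941}} = \left(- \frac{1084307491}{16657775}\right) \frac{57941}{58485} = - \frac{62825860336031}{974229970875} \approx -64.488$)
$\frac{-76 - 9150}{L} = \frac{-76 - 9150}{- \frac{62825860336031}{974229970875}} = \left(-76 - 9150\right) \left(- \frac{974229970875}{62825860336031}\right) = \left(-9226\right) \left(- \frac{974229970875}{62825860336031}\right) = \frac{8988245711292750}{62825860336031}$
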